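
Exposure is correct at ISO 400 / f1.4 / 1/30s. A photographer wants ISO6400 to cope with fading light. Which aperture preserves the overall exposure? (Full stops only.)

f/5.6

ISO: 400 → 800 → 1600 → 3200 → 6400 — 4 stops raised (brighter).
Need 4 stops darker from the aperture: f/1.4 → f/2 → f/2.8 → f/4 → f/5.6.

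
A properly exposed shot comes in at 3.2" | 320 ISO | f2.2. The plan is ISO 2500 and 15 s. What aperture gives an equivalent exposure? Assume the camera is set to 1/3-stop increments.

f/14

ISO: 320 → 400 → 500 → 640 → 800 → 1000 → 1250 → 1600 → 2000 → 2500 — 3 stops raised (brighter).
Shutter speed: 3.2 → 4 → 5 → 6 → 8 → 10 → 13 → 15 — 2 1/3 stops longer (brighter).
Net change so far: 5 1/3 stops brighter. Offset with the aperture: f/2.2 → f/2.5 → f/2.8 → f/3.2 → f/3.5 → f/4 → f/4.5 → f/5 → f/5.6 → f/6.3 → f/7.1 → f/8 → f/9 → f/10 → f/11 → f/13 → f/14.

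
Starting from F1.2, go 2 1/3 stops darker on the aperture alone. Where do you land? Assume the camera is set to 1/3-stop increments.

f/2.8

Aperture: f/1.2 → f/1.4 → f/1.6 → f/1.8 → f/2 → f/2.2 → f/2.5 → f/2.8 — 2 1/3 stops narrower (darker).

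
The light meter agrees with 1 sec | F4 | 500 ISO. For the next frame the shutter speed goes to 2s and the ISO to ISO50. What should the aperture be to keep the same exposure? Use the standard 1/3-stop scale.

Shutter speed: 1 → 1.3 → 1.6 → 2 — 1 stop longer (brighter).
ISO: 500 → 400 → 320 → 250 → 200 → 160 → 125 → 100 → 80 → 64 → 50 — 3 1/3 stops dropped (darker).
Net change so far: 2 1/3 stops darker. Offset with the aperture: f/4 → f/3.5 → f/3.2 → f/2.8 → f/2.5 → f/2.2 → f/2 → f/1.8.

f/1.8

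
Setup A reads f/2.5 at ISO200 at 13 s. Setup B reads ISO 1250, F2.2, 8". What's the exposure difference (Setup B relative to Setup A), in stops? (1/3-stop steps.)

2 1/3 stops brighter

Aperture: f/2.5 → f/2.2 — 1/3 stop larger aperture (brighter).
Shutter speed: 13 → 10 → 8 — 2/3 stop faster (darker).
ISO: 200 → 250 → 320 → 400 → 500 → 640 → 800 → 1000 → 1250 — 2 2/3 stops higher (brighter).
Net: +1/3 −2/3 +2 2/3 = +2 1/3 stops.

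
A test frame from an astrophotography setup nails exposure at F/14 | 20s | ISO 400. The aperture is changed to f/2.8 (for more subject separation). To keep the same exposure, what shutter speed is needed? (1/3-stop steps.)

0.8 s

Aperture: f/14 → f/13 → f/11 → f/10 → f/9 → f/8 → f/7.1 → f/6.3 → f/5.6 → f/5 → f/4.5 → f/4 → f/3.5 → f/3.2 → f/2.8 — 4 2/3 stops wider (brighter).
Need 4 2/3 stops darker from the shutter speed: 20 → 15 → 13 → 10 → 8 → 6 → 5 → 4 → 3.2 → 2.5 → 2 → 1.6 → 1.3 → 1 → 0.8.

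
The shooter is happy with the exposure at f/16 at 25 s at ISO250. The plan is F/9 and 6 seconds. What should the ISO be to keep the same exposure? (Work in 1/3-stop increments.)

Aperture: f/16 → f/14 → f/13 → f/11 → f/10 → f/9 — 1 2/3 stops opened up (brighter).
Shutter speed: 25 → 20 → 15 → 13 → 10 → 8 → 6 — 2 stops faster (darker).
Net change so far: 1/3 stop darker. Offset with the ISO: 250 → 320.

ISO 320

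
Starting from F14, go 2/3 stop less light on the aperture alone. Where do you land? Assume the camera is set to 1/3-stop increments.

Aperture: f/14 → f/16 → f/18 — 2/3 stop narrower (darker).

f/18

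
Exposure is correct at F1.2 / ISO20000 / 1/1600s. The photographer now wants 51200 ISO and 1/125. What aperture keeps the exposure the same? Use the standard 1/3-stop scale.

ISO: 20000 → 25600 → 32000 → 40000 → 51200 — 1 1/3 stops higher (brighter).
Shutter speed: 1/1600 → 1/1250 → 1/1000 → 1/800 → 1/640 → 1/500 → 1/400 → 1/320 → 1/250 → 1/200 → 1/160 → 1/125 — 3 2/3 stops longer (brighter).
Net change so far: 5 stops brighter. Offset with the aperture: f/1.2 → f/1.4 → f/1.6 → f/1.8 → f/2 → f/2.2 → f/2.5 → f/2.8 → f/3.2 → f/3.5 → f/4 → f/4.5 → f/5 → f/5.6 → f/6.3 → f/7.1.

f/7.1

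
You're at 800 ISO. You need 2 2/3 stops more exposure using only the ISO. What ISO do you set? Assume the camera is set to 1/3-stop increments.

ISO: 800 → 1000 → 1250 → 1600 → 2000 → 2500 → 3200 → 4000 → 5000 — 2 2/3 stops raised (brighter).

ISO 5000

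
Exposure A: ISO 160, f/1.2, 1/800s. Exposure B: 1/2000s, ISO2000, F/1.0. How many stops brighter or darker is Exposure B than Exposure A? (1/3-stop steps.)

3 stops brighter

Aperture: f/1.2 → f/1.1 → f/1.0 — 2/3 stop larger aperture (brighter).
Shutter speed: 1/800 → 1/1000 → 1/1250 → 1/1600 → 1/2000 — 1 1/3 stops faster (darker).
ISO: 160 → 200 → 250 → 320 → 400 → 500 → 640 → 800 → 1000 → 1250 → 1600 → 2000 — 3 2/3 stops raised (brighter).
Net: +2/3 −1 1/3 +3 2/3 = +3 stops.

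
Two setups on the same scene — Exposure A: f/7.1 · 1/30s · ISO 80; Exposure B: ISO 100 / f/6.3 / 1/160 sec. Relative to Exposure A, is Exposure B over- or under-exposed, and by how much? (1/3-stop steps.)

1 2/3 stops darker

Aperture: f/7.1 → f/6.3 — 1/3 stop larger aperture (brighter).
Shutter speed: 1/30 → 1/40 → 1/50 → 1/60 → 1/80 → 1/100 → 1/125 → 1/160 — 2 1/3 stops faster (darker).
ISO: 80 → 100 — 1/3 stop higher (brighter).
Net: +1/3 −2 1/3 +1/3 = −1 2/3 stops.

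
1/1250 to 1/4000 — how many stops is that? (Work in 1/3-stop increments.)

1/1250 → 1/1600 → 1/2000 → 1/2500 → 1/3200 → 1/4000 — count the steps: 5 third-stops = 1 2/3 stops.

1 2/3 stops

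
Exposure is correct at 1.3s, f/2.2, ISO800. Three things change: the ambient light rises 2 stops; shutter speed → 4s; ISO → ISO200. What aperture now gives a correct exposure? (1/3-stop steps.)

Scene light: 2 stops brighter.
Shutter speed: 1.3 → 1.6 → 2 → 2.5 → 3.2 → 4 — 1 2/3 stops slower (brighter).
ISO: 800 → 640 → 500 → 400 → 320 → 250 → 200 — 2 stops lower (darker).
Net so far: 1 2/3 stops brighter. Aperture: f/2.2 → f/2.5 → f/2.8 → f/3.2 → f/3.5 → f/4.

f/4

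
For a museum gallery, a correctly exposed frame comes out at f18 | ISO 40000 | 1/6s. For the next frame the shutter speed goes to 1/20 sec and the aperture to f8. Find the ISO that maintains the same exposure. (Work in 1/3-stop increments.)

ISO 25600

Shutter speed: 1/6 → 1/8 → 1/10 → 1/13 → 1/15 → 1/20 — 1 2/3 stops shorter (darker).
Aperture: f/18 → f/16 → f/14 → f/13 → f/11 → f/10 → f/9 → f/8 — 2 1/3 stops larger aperture (brighter).
Net change so far: 2/3 stop brighter. Offset with the ISO: 40000 → 32000 → 25600.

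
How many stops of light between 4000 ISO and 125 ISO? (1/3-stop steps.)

5 stops

4000 → 3200 → 2500 → 2000 → 1600 → 1250 → 1000 → 800 → 640 → 500 → 400 → 320 → 250 → 200 → 160 → 125 — count the steps: 15 third-stops = 5 stops.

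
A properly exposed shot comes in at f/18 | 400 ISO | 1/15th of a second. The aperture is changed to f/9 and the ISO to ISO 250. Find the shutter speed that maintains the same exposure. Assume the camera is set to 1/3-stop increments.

Aperture: f/18 → f/16 → f/14 → f/13 → f/11 → f/10 → f/9 — 2 stops larger aperture (brighter).
ISO: 400 → 320 → 250 — 2/3 stop dropped (darker).
Net change so far: 1 1/3 stops brighter. Offset with the shutter speed: 1/15 → 1/20 → 1/25 → 1/30 → 1/40.

1/40s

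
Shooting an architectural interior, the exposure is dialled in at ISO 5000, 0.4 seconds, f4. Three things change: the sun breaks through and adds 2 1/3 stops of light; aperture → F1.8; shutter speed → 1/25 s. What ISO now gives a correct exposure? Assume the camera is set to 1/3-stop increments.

ISO 2000

Scene light: 2 1/3 stops brighter.
Aperture: f/4 → f/3.5 → f/3.2 → f/2.8 → f/2.5 → f/2.2 → f/2 → f/1.8 — 2 1/3 stops opened up (brighter).
Shutter speed: 0.4 → 0.3 → 1/4 → 1/5 → 1/6 → 1/8 → 1/10 → 1/13 → 1/15 → 1/20 → 1/25 — 3 1/3 stops shorter (darker).
Net so far: 1 1/3 stops brighter. ISO: 5000 → 4000 → 3200 → 2500 → 2000.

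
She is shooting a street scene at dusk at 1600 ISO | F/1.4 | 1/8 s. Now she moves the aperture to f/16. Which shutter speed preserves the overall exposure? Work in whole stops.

Aperture: f/1.4 → f/2 → f/2.8 → f/4 → f/5.6 → f/8 → f/11 → f/16 — 7 stops smaller aperture (darker).
Need 7 stops brighter from the shutter speed: 1/8 → 1/4 → 1/2 → 1 → 2 → 4 → 8 → 15.

15 s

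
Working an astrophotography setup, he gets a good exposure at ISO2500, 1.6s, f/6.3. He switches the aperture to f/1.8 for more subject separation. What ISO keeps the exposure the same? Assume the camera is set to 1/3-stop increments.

Aperture: f/6.3 → f/5.6 → f/5 → f/4.5 → f/4 → f/3.5 → f/3.2 → f/2.8 → f/2.5 → f/2.2 → f/2 → f/1.8 — 3 2/3 stops wider (brighter).
Need 3 2/3 stops darker from the ISO: 2500 → 2000 → 1600 → 1250 → 1000 → 800 → 640 → 500 → 400 → 320 → 250 → 200.

ISO 200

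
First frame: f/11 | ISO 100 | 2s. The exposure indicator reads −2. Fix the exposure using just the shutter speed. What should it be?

8 s

Underexposed by 2 stops → need 2 stops brighter.
Shutter speed: 2 → 4 → 8.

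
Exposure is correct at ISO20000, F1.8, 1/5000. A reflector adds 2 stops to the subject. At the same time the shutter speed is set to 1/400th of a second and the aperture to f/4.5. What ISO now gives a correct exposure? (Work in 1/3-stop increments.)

Scene light: 2 stops brighter.
Shutter speed: 1/5000 → 1/4000 → 1/3200 → 1/2500 → 1/2000 → 1/1600 → 1/1250 → 1/1000 → 1/800 → 1/640 → 1/500 → 1/400 — 3 2/3 stops longer (brighter).
Aperture: f/1.8 → f/2 → f/2.2 → f/2.5 → f/2.8 → f/3.2 → f/3.5 → f/4 → f/4.5 — 2 2/3 stops smaller aperture (darker).
Net so far: 3 stops brighter. ISO: 20000 → 16000 → 12800 → 10000 → 8000 → 6400 → 5000 → 4000 → 3200 → 2500.

ISO 2500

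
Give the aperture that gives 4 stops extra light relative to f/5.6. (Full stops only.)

Aperture: f/5.6 → f/4 → f/2.8 → f/2 → f/1.4 — 4 stops larger aperture (brighter).

f/1.4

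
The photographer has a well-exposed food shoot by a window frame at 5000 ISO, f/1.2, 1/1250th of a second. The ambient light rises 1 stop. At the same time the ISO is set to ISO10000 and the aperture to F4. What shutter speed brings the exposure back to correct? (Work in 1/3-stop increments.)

1/500s

Scene light: 1 stop brighter.
ISO: 5000 → 6400 → 8000 → 10000 — 1 stop raised (brighter).
Aperture: f/1.2 → f/1.4 → f/1.6 → f/1.8 → f/2 → f/2.2 → f/2.5 → f/2.8 → f/3.2 → f/3.5 → f/4 — 3 1/3 stops stopped down (darker).
Net so far: 1 1/3 stops darker. Shutter speed: 1/1250 → 1/1000 → 1/800 → 1/640 → 1/500.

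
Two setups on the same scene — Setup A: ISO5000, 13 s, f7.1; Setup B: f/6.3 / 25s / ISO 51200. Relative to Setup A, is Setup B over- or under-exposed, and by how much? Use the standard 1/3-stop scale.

4 2/3 stops brighter

Aperture: f/7.1 → f/6.3 — 1/3 stop wider (brighter).
Shutter speed: 13 → 15 → 20 → 25 — 1 stop slower (brighter).
ISO: 5000 → 6400 → 8000 → 10000 → 12800 → 16000 → 20000 → 25600 → 32000 → 40000 → 51200 — 3 1/3 stops higher (brighter).
Net: +1/3 +1 +3 1/3 = +4 2/3 stops.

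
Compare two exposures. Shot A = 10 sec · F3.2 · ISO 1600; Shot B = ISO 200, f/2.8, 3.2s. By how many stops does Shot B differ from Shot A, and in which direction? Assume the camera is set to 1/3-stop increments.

4 1/3 stops darker

Aperture: f/3.2 → f/2.8 — 1/3 stop opened up (brighter).
Shutter speed: 10 → 8 → 6 → 5 → 4 → 3.2 — 1 2/3 stops faster (darker).
ISO: 1600 → 1250 → 1000 → 800 → 640 → 500 → 400 → 320 → 250 → 200 — 3 stops lower (darker).
Net: +1/3 −1 2/3 −3 = −4 1/3 stops.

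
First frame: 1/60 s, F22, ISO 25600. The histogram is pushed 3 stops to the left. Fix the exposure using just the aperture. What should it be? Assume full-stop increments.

f/8

Underexposed by 3 stops → need 3 stops brighter.
Aperture: f/22 → f/16 → f/11 → f/8.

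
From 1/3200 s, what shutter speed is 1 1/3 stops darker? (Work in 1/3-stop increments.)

1/8000s

Shutter speed: 1/3200 → 1/4000 → 1/5000 → 1/6400 → 1/8000 — 1 1/3 stops faster (darker).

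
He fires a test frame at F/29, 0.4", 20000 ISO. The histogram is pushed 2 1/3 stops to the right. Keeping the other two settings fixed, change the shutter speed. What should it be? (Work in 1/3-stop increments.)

Overexposed by 2 1/3 stops → need 2 1/3 stops darker.
Shutter speed: 0.4 → 0.3 → 1/4 → 1/5 → 1/6 → 1/8 → 1/10 → 1/13.

1/13s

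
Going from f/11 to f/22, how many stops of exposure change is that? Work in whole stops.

2 stops

f/11 → f/16 → f/22 — count the steps: 2 stops.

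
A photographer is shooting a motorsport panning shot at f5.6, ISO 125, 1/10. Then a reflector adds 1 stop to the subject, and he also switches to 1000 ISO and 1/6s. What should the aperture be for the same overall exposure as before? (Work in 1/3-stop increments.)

f/29

Scene light: 1 stop brighter.
ISO: 125 → 160 → 200 → 250 → 320 → 400 → 500 → 640 → 800 → 1000 — 3 stops higher (brighter).
Shutter speed: 1/10 → 1/8 → 1/6 — 2/3 stop slower (brighter).
Net so far: 4 2/3 stops brighter. Aperture: f/5.6 → f/6.3 → f/7.1 → f/8 → f/9 → f/10 → f/11 → f/13 → f/14 → f/16 → f/18 → f/20 → f/22 → f/25 → f/29.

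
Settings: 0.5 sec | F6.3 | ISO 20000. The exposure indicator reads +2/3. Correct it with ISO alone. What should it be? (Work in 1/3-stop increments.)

Overexposed by 2/3 stop → need 2/3 stop darker.
ISO: 20000 → 16000 → 12800.

ISO 12800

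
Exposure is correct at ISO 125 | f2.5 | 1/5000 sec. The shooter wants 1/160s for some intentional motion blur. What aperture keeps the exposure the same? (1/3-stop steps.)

f/14

Shutter speed: 1/5000 → 1/4000 → 1/3200 → 1/2500 → 1/2000 → 1/1600 → 1/1250 → 1/1000 → 1/800 → 1/640 → 1/500 → 1/400 → 1/320 → 1/250 → 1/200 → 1/160 — 5 stops slower (brighter).
Need 5 stops darker from the aperture: f/2.5 → f/2.8 → f/3.2 → f/3.5 → f/4 → f/4.5 → f/5 → f/5.6 → f/6.3 → f/7.1 → f/8 → f/9 → f/10 → f/11 → f/13 → f/14.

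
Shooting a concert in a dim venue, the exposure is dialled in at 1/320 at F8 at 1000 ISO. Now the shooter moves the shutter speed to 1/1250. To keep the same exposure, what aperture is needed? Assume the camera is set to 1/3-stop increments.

f/4

Shutter speed: 1/320 → 1/400 → 1/500 → 1/640 → 1/800 → 1/1000 → 1/1250 — 2 stops faster (darker).
Need 2 stops brighter from the aperture: f/8 → f/7.1 → f/6.3 → f/5.6 → f/5 → f/4.5 → f/4.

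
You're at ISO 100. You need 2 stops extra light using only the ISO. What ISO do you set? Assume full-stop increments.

ISO 400

ISO: 100 → 200 → 400 — 2 stops raised (brighter).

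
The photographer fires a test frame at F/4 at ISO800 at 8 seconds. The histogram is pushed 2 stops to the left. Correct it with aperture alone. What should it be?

f/2

Underexposed by 2 stops → need 2 stops brighter.
Aperture: f/4 → f/2.8 → f/2.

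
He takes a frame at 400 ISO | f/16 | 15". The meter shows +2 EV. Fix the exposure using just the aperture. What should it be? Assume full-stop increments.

f/32

Overexposed by 2 stops → need 2 stops darker.
Aperture: f/16 → f/22 → f/32.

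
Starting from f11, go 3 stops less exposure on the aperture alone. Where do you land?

Aperture: f/11 → f/16 → f/22 → f/32 — 3 stops smaller aperture (darker).

f/32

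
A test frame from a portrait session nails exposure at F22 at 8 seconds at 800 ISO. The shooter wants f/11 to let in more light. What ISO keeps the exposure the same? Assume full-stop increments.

Aperture: f/22 → f/16 → f/11 — 2 stops larger aperture (brighter).
Need 2 stops darker from the ISO: 800 → 400 → 200.

ISO 200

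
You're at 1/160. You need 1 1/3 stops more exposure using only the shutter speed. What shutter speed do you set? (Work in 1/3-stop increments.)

1/60s

Shutter speed: 1/160 → 1/125 → 1/100 → 1/80 → 1/60 — 1 1/3 stops slower (brighter).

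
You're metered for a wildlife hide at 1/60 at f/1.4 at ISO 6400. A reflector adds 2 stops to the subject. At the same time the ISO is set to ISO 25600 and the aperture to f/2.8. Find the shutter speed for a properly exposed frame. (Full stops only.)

Scene light: 2 stops brighter.
ISO: 6400 → 12800 → 25600 — 2 stops higher (brighter).
Aperture: f/1.4 → f/2 → f/2.8 — 2 stops smaller aperture (darker).
Net so far: 2 stops brighter. Shutter speed: 1/60 → 1/125 → 1/250.

1/250s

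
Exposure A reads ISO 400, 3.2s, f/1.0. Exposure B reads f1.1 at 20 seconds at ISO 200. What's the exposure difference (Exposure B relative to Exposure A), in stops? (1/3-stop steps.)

1 1/3 stops brighter

Aperture: f/1.0 → f/1.1 — 1/3 stop smaller aperture (darker).
Shutter speed: 3.2 → 4 → 5 → 6 → 8 → 10 → 13 → 15 → 20 — 2 2/3 stops slower (brighter).
ISO: 400 → 320 → 250 → 200 — 1 stop lower (darker).
Net: −1/3 +2 2/3 −1 = +1 1/3 stops.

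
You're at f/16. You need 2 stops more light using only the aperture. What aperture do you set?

Aperture: f/16 → f/11 → f/8 — 2 stops opened up (brighter).

f/8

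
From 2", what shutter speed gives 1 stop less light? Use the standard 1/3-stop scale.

1 s

Shutter speed: 2 → 1.6 → 1.3 → 1 — 1 stop shorter (darker).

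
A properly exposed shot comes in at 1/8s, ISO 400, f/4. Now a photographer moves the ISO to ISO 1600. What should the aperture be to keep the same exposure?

ISO: 400 → 800 → 1600 — 2 stops raised (brighter).
Need 2 stops darker from the aperture: f/4 → f/5.6 → f/8.

f/8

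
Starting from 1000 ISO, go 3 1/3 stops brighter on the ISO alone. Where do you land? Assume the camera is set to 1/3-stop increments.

ISO 10000

ISO: 1000 → 1250 → 1600 → 2000 → 2500 → 3200 → 4000 → 5000 → 6400 → 8000 → 10000 — 3 1/3 stops higher (brighter).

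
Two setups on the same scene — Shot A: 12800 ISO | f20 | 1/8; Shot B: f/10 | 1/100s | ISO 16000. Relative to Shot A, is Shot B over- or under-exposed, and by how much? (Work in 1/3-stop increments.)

1 1/3 stops darker

Aperture: f/20 → f/18 → f/16 → f/14 → f/13 → f/11 → f/10 — 2 stops opened up (brighter).
Shutter speed: 1/8 → 1/10 → 1/13 → 1/15 → 1/20 → 1/25 → 1/30 → 1/40 → 1/50 → 1/60 → 1/80 → 1/100 — 3 2/3 stops faster (darker).
ISO: 12800 → 16000 — 1/3 stop raised (brighter).
Net: +2 −3 2/3 +1/3 = −1 1/3 stops.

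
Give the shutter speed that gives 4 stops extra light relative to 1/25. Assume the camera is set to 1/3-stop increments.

Shutter speed: 1/25 → 1/20 → 1/15 → 1/13 → 1/10 → 1/8 → 1/6 → 1/5 → 1/4 → 0.3 → 0.4 → 0.5 → 0.6 — 4 stops longer (brighter).

0.6 s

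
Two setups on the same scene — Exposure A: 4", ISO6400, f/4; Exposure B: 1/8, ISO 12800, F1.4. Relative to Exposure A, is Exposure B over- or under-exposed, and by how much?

1 stop darker

Aperture: f/4 → f/2.8 → f/2 → f/1.4 — 3 stops wider (brighter).
Shutter speed: 4 → 2 → 1 → 1/2 → 1/4 → 1/8 — 5 stops faster (darker).
ISO: 6400 → 12800 — 1 stop raised (brighter).
Net: +3 −5 +1 = −1 stop.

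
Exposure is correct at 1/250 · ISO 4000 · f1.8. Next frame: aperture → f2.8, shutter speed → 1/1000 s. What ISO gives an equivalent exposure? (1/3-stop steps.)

Aperture: f/1.8 → f/2 → f/2.2 → f/2.5 → f/2.8 — 1 1/3 stops smaller aperture (darker).
Shutter speed: 1/250 → 1/320 → 1/400 → 1/500 → 1/640 → 1/800 → 1/1000 — 2 stops faster (darker).
Net change so far: 3 1/3 stops darker. Offset with the ISO: 4000 → 5000 → 6400 → 8000 → 10000 → 12800 → 16000 → 20000 → 25600 → 32000 → 40000.

ISO 40000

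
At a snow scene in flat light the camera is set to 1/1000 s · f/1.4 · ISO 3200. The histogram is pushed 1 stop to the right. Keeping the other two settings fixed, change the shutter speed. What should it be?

Overexposed by 1 stop → need 1 stop darker.
Shutter speed: 1/1000 → 1/2000.

1/2000s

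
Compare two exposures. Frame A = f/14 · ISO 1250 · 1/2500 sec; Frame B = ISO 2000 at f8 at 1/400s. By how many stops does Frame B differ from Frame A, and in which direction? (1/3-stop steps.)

Aperture: f/14 → f/13 → f/11 → f/10 → f/9 → f/8 — 1 2/3 stops wider (brighter).
Shutter speed: 1/2500 → 1/2000 → 1/1600 → 1/1250 → 1/1000 → 1/800 → 1/640 → 1/500 → 1/400 — 2 2/3 stops slower (brighter).
ISO: 1250 → 1600 → 2000 — 2/3 stop raised (brighter).
Net: +1 2/3 +2 2/3 +2/3 = +5 stops.

5 stops brighter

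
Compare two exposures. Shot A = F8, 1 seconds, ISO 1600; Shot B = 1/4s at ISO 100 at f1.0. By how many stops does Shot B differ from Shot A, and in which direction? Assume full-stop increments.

Aperture: f/8 → f/5.6 → f/4 → f/2.8 → f/2 → f/1.4 → f/1.0 — 6 stops larger aperture (brighter).
Shutter speed: 1 → 1/2 → 1/4 — 2 stops shorter (darker).
ISO: 1600 → 800 → 400 → 200 → 100 — 4 stops lower (darker).
Net: +6 −2 −4 = 0 stops.

same exposure (0 stops)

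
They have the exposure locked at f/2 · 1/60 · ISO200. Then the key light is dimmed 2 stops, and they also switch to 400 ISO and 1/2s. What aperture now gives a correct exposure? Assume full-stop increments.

Scene light: 2 stops darker.
ISO: 200 → 400 — 1 stop higher (brighter).
Shutter speed: 1/60 → 1/30 → 1/15 → 1/8 → 1/4 → 1/2 — 5 stops longer (brighter).
Net so far: 4 stops brighter. Aperture: f/2 → f/2.8 → f/4 → f/5.6 → f/8.

f/8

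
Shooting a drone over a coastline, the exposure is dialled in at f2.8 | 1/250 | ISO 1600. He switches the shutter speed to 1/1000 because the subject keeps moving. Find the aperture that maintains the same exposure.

f/1.4

Shutter speed: 1/250 → 1/500 → 1/1000 — 2 stops faster (darker).
Need 2 stops brighter from the aperture: f/2.8 → f/2 → f/1.4.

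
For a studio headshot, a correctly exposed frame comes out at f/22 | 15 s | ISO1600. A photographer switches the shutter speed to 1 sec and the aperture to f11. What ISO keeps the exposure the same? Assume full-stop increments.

Shutter speed: 15 → 8 → 4 → 2 → 1 — 4 stops shorter (darker).
Aperture: f/22 → f/16 → f/11 — 2 stops opened up (brighter).
Net change so far: 2 stops darker. Offset with the ISO: 1600 → 3200 → 6400.

ISO 6400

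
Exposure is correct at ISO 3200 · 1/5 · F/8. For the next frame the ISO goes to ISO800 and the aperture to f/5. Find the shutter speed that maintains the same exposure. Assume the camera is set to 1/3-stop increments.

ISO: 3200 → 2500 → 2000 → 1600 → 1250 → 1000 → 800 — 2 stops dropped (darker).
Aperture: f/8 → f/7.1 → f/6.3 → f/5.6 → f/5 — 1 1/3 stops wider (brighter).
Net change so far: 2/3 stop darker. Offset with the shutter speed: 1/5 → 1/4 → 0.3.

0.3 s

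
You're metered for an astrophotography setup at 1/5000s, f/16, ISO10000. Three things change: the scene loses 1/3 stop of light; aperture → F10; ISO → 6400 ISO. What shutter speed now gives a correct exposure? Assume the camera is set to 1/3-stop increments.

Scene light: 1/3 stop darker.
Aperture: f/16 → f/14 → f/13 → f/11 → f/10 — 1 1/3 stops wider (brighter).
ISO: 10000 → 8000 → 6400 — 2/3 stop lower (darker).
Net so far: 1/3 stop brighter. Shutter speed: 1/5000 → 1/6400.

1/6400s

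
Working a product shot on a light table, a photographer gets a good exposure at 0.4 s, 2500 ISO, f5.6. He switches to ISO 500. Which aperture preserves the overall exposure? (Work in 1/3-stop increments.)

f/2.5

ISO: 2500 → 2000 → 1600 → 1250 → 1000 → 800 → 640 → 500 — 2 1/3 stops dropped (darker).
Need 2 1/3 stops brighter from the aperture: f/5.6 → f/5 → f/4.5 → f/4 → f/3.5 → f/3.2 → f/2.8 → f/2.5.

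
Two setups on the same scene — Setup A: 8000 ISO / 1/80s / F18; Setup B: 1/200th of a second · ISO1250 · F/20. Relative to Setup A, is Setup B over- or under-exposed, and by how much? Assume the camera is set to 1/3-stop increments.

4 1/3 stops darker

Aperture: f/18 → f/20 — 1/3 stop smaller aperture (darker).
Shutter speed: 1/80 → 1/100 → 1/125 → 1/160 → 1/200 — 1 1/3 stops shorter (darker).
ISO: 8000 → 6400 → 5000 → 4000 → 3200 → 2500 → 2000 → 1600 → 1250 — 2 2/3 stops dropped (darker).
Net: −1/3 −1 1/3 −2 2/3 = −4 1/3 stops.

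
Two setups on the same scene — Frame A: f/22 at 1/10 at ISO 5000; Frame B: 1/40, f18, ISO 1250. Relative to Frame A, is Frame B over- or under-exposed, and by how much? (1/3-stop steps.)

3 1/3 stops darker

Aperture: f/22 → f/20 → f/18 — 2/3 stop opened up (brighter).
Shutter speed: 1/10 → 1/13 → 1/15 → 1/20 → 1/25 → 1/30 → 1/40 — 2 stops faster (darker).
ISO: 5000 → 4000 → 3200 → 2500 → 2000 → 1600 → 1250 — 2 stops dropped (darker).
Net: +2/3 −2 −2 = −3 1/3 stops.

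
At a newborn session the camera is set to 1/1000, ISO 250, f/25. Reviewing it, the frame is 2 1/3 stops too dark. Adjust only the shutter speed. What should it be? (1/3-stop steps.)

Underexposed by 2 1/3 stops → need 2 1/3 stops brighter.
Shutter speed: 1/1000 → 1/800 → 1/640 → 1/500 → 1/400 → 1/320 → 1/250 → 1/200.

1/200s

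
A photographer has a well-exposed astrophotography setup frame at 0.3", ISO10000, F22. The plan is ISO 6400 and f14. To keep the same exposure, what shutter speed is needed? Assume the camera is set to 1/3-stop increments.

1/5s

ISO: 10000 → 8000 → 6400 — 2/3 stop dropped (darker).
Aperture: f/22 → f/20 → f/18 → f/16 → f/14 — 1 1/3 stops larger aperture (brighter).
Net change so far: 2/3 stop brighter. Offset with the shutter speed: 0.3 → 1/4 → 1/5.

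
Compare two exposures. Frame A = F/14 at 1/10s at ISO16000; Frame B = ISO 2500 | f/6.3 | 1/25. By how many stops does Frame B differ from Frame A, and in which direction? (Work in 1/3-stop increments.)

Aperture: f/14 → f/13 → f/11 → f/10 → f/9 → f/8 → f/7.1 → f/6.3 — 2 1/3 stops larger aperture (brighter).
Shutter speed: 1/10 → 1/13 → 1/15 → 1/20 → 1/25 — 1 1/3 stops faster (darker).
ISO: 16000 → 12800 → 10000 → 8000 → 6400 → 5000 → 4000 → 3200 → 2500 — 2 2/3 stops lower (darker).
Net: +2 1/3 −1 1/3 −2 2/3 = −1 2/3 stops.

1 2/3 stops darker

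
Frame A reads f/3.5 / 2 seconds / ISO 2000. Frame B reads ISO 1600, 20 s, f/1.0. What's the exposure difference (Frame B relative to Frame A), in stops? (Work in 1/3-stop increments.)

6 2/3 stops brighter

Aperture: f/3.5 → f/3.2 → f/2.8 → f/2.5 → f/2.2 → f/2 → f/1.8 → f/1.6 → f/1.4 → f/1.2 → f/1.1 → f/1.0 — 3 2/3 stops larger aperture (brighter).
Shutter speed: 2 → 2.5 → 3.2 → 4 → 5 → 6 → 8 → 10 → 13 → 15 → 20 — 3 1/3 stops slower (brighter).
ISO: 2000 → 1600 — 1/3 stop lower (darker).
Net: +3 2/3 +3 1/3 −1/3 = +6 2/3 stops.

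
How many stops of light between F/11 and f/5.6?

2 stops

f/11 → f/8 → f/5.6 — count the steps: 2 stops.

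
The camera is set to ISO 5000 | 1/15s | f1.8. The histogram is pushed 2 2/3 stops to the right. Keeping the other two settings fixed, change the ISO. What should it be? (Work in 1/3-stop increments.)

ISO 800

Overexposed by 2 2/3 stops → need 2 2/3 stops darker.
ISO: 5000 → 4000 → 3200 → 2500 → 2000 → 1600 → 1250 → 1000 → 800.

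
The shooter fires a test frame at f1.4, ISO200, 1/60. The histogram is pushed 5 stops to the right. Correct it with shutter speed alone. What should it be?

Overexposed by 5 stops → need 5 stops darker.
Shutter speed: 1/60 → 1/125 → 1/250 → 1/500 → 1/1000 → 1/2000.

1/2000s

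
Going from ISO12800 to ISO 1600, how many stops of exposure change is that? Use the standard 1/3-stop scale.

3 stops

12800 → 10000 → 8000 → 6400 → 5000 → 4000 → 3200 → 2500 → 2000 → 1600 — count the steps: 9 third-stops = 3 stops.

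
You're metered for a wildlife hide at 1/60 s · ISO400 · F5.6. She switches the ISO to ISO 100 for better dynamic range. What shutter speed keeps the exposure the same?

1/15s

ISO: 400 → 200 → 100 — 2 stops dropped (darker).
Need 2 stops brighter from the shutter speed: 1/60 → 1/30 → 1/15.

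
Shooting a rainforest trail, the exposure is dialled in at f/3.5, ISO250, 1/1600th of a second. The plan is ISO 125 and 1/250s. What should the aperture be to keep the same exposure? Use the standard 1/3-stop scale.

ISO: 250 → 200 → 160 → 125 — 1 stop lower (darker).
Shutter speed: 1/1600 → 1/1250 → 1/1000 → 1/800 → 1/640 → 1/500 → 1/400 → 1/320 → 1/250 — 2 2/3 stops slower (brighter).
Net change so far: 1 2/3 stops brighter. Offset with the aperture: f/3.5 → f/4 → f/4.5 → f/5 → f/5.6 → f/6.3.

f/6.3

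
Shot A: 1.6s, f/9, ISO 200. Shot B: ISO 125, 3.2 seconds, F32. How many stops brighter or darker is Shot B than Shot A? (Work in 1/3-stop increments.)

Aperture: f/9 → f/10 → f/11 → f/13 → f/14 → f/16 → f/18 → f/20 → f/22 → f/25 → f/29 → f/32 — 3 2/3 stops smaller aperture (darker).
Shutter speed: 1.6 → 2 → 2.5 → 3.2 — 1 stop slower (brighter).
ISO: 200 → 160 → 125 — 2/3 stop dropped (darker).
Net: −3 2/3 +1 −2/3 = −3 1/3 stops.

3 1/3 stops darker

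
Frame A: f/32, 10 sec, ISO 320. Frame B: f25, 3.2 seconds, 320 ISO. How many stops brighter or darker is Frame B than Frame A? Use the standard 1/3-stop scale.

1 stop darker

Aperture: f/32 → f/29 → f/25 — 2/3 stop opened up (brighter).
Shutter speed: 10 → 8 → 6 → 5 → 4 → 3.2 — 1 2/3 stops shorter (darker).
ISO: unchanged.
Net: +2/3 −1 2/3 = −1 stop.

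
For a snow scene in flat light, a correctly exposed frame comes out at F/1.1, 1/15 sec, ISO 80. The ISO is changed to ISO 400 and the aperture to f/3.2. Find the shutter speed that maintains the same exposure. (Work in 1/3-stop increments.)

1/10s

ISO: 80 → 100 → 125 → 160 → 200 → 250 → 320 → 400 — 2 1/3 stops higher (brighter).
Aperture: f/1.1 → f/1.2 → f/1.4 → f/1.6 → f/1.8 → f/2 → f/2.2 → f/2.5 → f/2.8 → f/3.2 — 3 stops stopped down (darker).
Net change so far: 2/3 stop darker. Offset with the shutter speed: 1/15 → 1/13 → 1/10.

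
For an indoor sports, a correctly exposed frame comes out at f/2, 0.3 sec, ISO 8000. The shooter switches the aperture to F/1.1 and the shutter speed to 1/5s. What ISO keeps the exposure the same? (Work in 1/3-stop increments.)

Aperture: f/2 → f/1.8 → f/1.6 → f/1.4 → f/1.2 → f/1.1 — 1 2/3 stops wider (brighter).
Shutter speed: 0.3 → 1/4 → 1/5 — 2/3 stop shorter (darker).
Net change so far: 1 stop brighter. Offset with the ISO: 8000 → 6400 → 5000 → 4000.

ISO 4000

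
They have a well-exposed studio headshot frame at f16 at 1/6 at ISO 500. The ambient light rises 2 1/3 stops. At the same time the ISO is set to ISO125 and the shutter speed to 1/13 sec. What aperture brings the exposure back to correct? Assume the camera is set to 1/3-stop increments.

f/13

Scene light: 2 1/3 stops brighter.
ISO: 500 → 400 → 320 → 250 → 200 → 160 → 125 — 2 stops lower (darker).
Shutter speed: 1/6 → 1/8 → 1/10 → 1/13 — 1 stop shorter (darker).
Net so far: 2/3 stop darker. Aperture: f/16 → f/14 → f/13.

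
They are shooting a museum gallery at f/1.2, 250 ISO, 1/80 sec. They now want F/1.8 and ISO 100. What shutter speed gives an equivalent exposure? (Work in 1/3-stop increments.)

1/15s

Aperture: f/1.2 → f/1.4 → f/1.6 → f/1.8 — 1 stop stopped down (darker).
ISO: 250 → 200 → 160 → 125 → 100 — 1 1/3 stops lower (darker).
Net change so far: 2 1/3 stops darker. Offset with the shutter speed: 1/80 → 1/60 → 1/50 → 1/40 → 1/30 → 1/25 → 1/20 → 1/15.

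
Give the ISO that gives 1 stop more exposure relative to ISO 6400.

ISO: 6400 → 12800 — 1 stop raised (brighter).

ISO 12800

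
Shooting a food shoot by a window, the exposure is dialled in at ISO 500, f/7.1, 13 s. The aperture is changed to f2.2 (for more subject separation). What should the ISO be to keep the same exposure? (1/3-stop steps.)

ISO 50

Aperture: f/7.1 → f/6.3 → f/5.6 → f/5 → f/4.5 → f/4 → f/3.5 → f/3.2 → f/2.8 → f/2.5 → f/2.2 — 3 1/3 stops larger aperture (brighter).
Need 3 1/3 stops darker from the ISO: 500 → 400 → 320 → 250 → 200 → 160 → 125 → 100 → 80 → 64 → 50.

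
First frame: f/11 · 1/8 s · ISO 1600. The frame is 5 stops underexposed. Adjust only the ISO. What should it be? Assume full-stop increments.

Underexposed by 5 stops → need 5 stops brighter.
ISO: 1600 → 3200 → 6400 → 12800 → 25600 → 51200.

ISO 51200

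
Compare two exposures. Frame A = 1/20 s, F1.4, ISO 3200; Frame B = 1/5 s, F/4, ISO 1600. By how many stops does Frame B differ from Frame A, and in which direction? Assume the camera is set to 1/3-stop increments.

Aperture: f/1.4 → f/1.6 → f/1.8 → f/2 → f/2.2 → f/2.5 → f/2.8 → f/3.2 → f/3.5 → f/4 — 3 stops narrower (darker).
Shutter speed: 1/20 → 1/15 → 1/13 → 1/10 → 1/8 → 1/6 → 1/5 — 2 stops longer (brighter).
ISO: 3200 → 2500 → 2000 → 1600 — 1 stop dropped (darker).
Net: −3 +2 −1 = −2 stops.

2 stops darker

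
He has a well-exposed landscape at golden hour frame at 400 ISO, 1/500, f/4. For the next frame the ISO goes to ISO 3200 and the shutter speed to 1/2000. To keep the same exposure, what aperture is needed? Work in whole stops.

f/5.6

ISO: 400 → 800 → 1600 → 3200 — 3 stops higher (brighter).
Shutter speed: 1/500 → 1/1000 → 1/2000 — 2 stops faster (darker).
Net change so far: 1 stop brighter. Offset with the aperture: f/4 → f/5.6.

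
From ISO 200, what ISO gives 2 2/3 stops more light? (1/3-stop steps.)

ISO 1250

ISO: 200 → 250 → 320 → 400 → 500 → 640 → 800 → 1000 → 1250 — 2 2/3 stops raised (brighter).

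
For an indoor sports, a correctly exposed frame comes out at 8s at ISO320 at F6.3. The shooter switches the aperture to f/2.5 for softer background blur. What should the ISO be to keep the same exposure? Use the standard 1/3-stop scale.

Aperture: f/6.3 → f/5.6 → f/5 → f/4.5 → f/4 → f/3.5 → f/3.2 → f/2.8 → f/2.5 — 2 2/3 stops wider (brighter).
Need 2 2/3 stops darker from the ISO: 320 → 250 → 200 → 160 → 125 → 100 → 80 → 64 → 50.

ISO 50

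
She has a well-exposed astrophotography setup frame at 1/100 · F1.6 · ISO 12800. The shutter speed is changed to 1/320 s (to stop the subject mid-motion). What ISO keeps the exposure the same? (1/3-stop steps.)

ISO 40000

Shutter speed: 1/100 → 1/125 → 1/160 → 1/200 → 1/250 → 1/320 — 1 2/3 stops shorter (darker).
Need 1 2/3 stops brighter from the ISO: 12800 → 16000 → 20000 → 25600 → 32000 → 40000.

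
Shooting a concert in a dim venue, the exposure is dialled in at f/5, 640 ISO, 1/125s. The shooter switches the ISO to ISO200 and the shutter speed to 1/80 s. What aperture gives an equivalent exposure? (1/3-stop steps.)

f/3.5

ISO: 640 → 500 → 400 → 320 → 250 → 200 — 1 2/3 stops lower (darker).
Shutter speed: 1/125 → 1/100 → 1/80 — 2/3 stop longer (brighter).
Net change so far: 1 stop darker. Offset with the aperture: f/5 → f/4.5 → f/4 → f/3.5.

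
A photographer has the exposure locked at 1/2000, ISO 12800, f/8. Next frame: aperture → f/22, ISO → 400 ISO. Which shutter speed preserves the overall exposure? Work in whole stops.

1/8s

Aperture: f/8 → f/11 → f/16 → f/22 — 3 stops narrower (darker).
ISO: 12800 → 6400 → 3200 → 1600 → 800 → 400 — 5 stops dropped (darker).
Net change so far: 8 stops darker. Offset with the shutter speed: 1/2000 → 1/1000 → 1/500 → 1/250 → 1/125 → 1/60 → 1/30 → 1/15 → 1/8.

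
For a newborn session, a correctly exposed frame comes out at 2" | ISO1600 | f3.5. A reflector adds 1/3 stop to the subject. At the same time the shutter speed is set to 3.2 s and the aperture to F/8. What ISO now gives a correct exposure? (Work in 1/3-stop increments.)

ISO 4000

Scene light: 1/3 stop brighter.
Shutter speed: 2 → 2.5 → 3.2 — 2/3 stop longer (brighter).
Aperture: f/3.5 → f/4 → f/4.5 → f/5 → f/5.6 → f/6.3 → f/7.1 → f/8 — 2 1/3 stops stopped down (darker).
Net so far: 1 1/3 stops darker. ISO: 1600 → 2000 → 2500 → 3200 → 4000.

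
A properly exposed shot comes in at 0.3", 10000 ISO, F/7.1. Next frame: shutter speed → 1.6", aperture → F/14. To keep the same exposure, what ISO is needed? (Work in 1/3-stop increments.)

Shutter speed: 0.3 → 0.4 → 0.5 → 0.6 → 0.8 → 1 → 1.3 → 1.6 — 2 1/3 stops slower (brighter).
Aperture: f/7.1 → f/8 → f/9 → f/10 → f/11 → f/13 → f/14 — 2 stops narrower (darker).
Net change so far: 1/3 stop brighter. Offset with the ISO: 10000 → 8000.

ISO 8000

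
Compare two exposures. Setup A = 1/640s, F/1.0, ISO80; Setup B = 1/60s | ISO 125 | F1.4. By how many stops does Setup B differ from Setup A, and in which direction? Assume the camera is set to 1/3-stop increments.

3 stops brighter

Aperture: f/1.0 → f/1.1 → f/1.2 → f/1.4 — 1 stop narrower (darker).
Shutter speed: 1/640 → 1/500 → 1/400 → 1/320 → 1/250 → 1/200 → 1/160 → 1/125 → 1/100 → 1/80 → 1/60 — 3 1/3 stops slower (brighter).
ISO: 80 → 100 → 125 — 2/3 stop higher (brighter).
Net: −1 +3 1/3 +2/3 = +3 stops.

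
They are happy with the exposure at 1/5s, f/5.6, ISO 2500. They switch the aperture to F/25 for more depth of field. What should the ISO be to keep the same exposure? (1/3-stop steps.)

ISO 51200

Aperture: f/5.6 → f/6.3 → f/7.1 → f/8 → f/9 → f/10 → f/11 → f/13 → f/14 → f/16 → f/18 → f/20 → f/22 → f/25 — 4 1/3 stops smaller aperture (darker).
Need 4 1/3 stops brighter from the ISO: 2500 → 3200 → 4000 → 5000 → 6400 → 8000 → 10000 → 12800 → 16000 → 20000 → 25600 → 32000 → 40000 → 51200.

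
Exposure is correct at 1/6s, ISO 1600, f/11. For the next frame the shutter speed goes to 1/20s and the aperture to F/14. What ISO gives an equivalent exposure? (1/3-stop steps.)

Shutter speed: 1/6 → 1/8 → 1/10 → 1/13 → 1/15 → 1/20 — 1 2/3 stops faster (darker).
Aperture: f/11 → f/13 → f/14 — 2/3 stop narrower (darker).
Net change so far: 2 1/3 stops darker. Offset with the ISO: 1600 → 2000 → 2500 → 3200 → 4000 → 5000 → 6400 → 8000.

ISO 8000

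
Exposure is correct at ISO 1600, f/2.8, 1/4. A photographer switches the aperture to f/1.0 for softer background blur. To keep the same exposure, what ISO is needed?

Aperture: f/2.8 → f/2 → f/1.4 → f/1.0 — 3 stops larger aperture (brighter).
Need 3 stops darker from the ISO: 1600 → 800 → 400 → 200.

ISO 200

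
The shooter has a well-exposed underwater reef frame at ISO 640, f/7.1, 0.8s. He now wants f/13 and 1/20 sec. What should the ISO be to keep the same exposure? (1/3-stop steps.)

Aperture: f/7.1 → f/8 → f/9 → f/10 → f/11 → f/13 — 1 2/3 stops smaller aperture (darker).
Shutter speed: 0.8 → 0.6 → 0.5 → 0.4 → 0.3 → 1/4 → 1/5 → 1/6 → 1/8 → 1/10 → 1/13 → 1/15 → 1/20 — 4 stops faster (darker).
Net change so far: 5 2/3 stops darker. Offset with the ISO: 640 → 800 → 1000 → 1250 → 1600 → 2000 → 2500 → 3200 → 4000 → 5000 → 6400 → 8000 → 10000 → 12800 → 16000 → 20000 → 25600 → 32000.

ISO 32000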